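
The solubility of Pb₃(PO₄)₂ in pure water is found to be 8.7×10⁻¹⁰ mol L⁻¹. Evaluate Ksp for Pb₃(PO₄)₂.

Pb₃(PO₄)₂(s) ⇌ 3 Pb²⁺(aq) + 2 PO₄³⁻(aq)
Let s be the molar solubility. Then [Pb²⁺] = 3s and [PO₄³⁻] = 2s.
Ksp = [Pb²⁺]^3[PO₄³⁻]^2 = (3s)^3 · (2s)^2 = 108s^5
Ksp = 108 × (8.7×10⁻¹⁰)^5 = 5.4×10⁻⁴⁴

Ksp = 5.4×10⁻⁴⁴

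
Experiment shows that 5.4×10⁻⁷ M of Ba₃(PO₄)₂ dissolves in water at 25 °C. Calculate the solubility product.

Ba₃(PO₄)₂(s) ⇌ 3 Ba²⁺(aq) + 2 PO₄³⁻(aq)
Let s be the molar solubility. Then [Ba²⁺] = 3s and [PO₄³⁻] = 2s.
Ksp = [Ba²⁺]^3[PO₄³⁻]^2 = (3s)^3 · (2s)^2 = 108s^5
Ksp = 108 × (5.4×10⁻⁷)^5 = 5.0×10⁻³⁰

Ksp = 5.0×10⁻³⁰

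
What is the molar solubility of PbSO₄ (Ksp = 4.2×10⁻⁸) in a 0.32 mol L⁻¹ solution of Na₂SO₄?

1.3×10⁻⁷ M

PbSO₄(s) ⇌ Pb²⁺(aq) + SO₄²⁻(aq)
With SO₄²⁻ already at 0.32 mol L⁻¹ and s small, take [SO₄²⁻] ≈ 0.32 mol L⁻¹ and [Pb²⁺] = s.
Ksp = [Pb²⁺][SO₄²⁻] = s(0.32)
s = 4.2×10⁻⁸ / (0.32) = 1.3×10⁻⁷
s = 1.3×10⁻⁷ mol L⁻¹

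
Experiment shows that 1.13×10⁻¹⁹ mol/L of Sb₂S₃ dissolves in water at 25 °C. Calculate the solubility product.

Sb₂S₃(s) ⇌ 2 Sb³⁺(aq) + 3 S²⁻(aq)
For each mole of Sb₂S₃ that dissolves per liter, [Sb³⁺] = 2s and [S²⁻] = 3s; let s denote this solubility.
Ksp = [Sb³⁺]^2[S²⁻]^3 = (2s)^2 · (3s)^3 = 108s^5
Ksp = 108 × (1.13×10⁻¹⁹)^5 = 1.99×10⁻⁹³

Ksp = 1.99×10⁻⁹³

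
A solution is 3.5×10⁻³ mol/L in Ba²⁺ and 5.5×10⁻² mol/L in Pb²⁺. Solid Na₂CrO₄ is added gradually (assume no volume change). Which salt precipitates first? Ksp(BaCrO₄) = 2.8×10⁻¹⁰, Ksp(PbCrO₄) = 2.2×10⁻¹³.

The threshold for precipitation is Q = Ksp.
For BaCrO₄: [CrO₄²⁻] = (Ksp/[Ba²⁺]) = 8.0×10⁻⁸ mol/L
For PbCrO₄: [CrO₄²⁻] = (Ksp/[Pb²⁺]) = 4.0×10⁻¹² mol/L
The smaller threshold [CrO₄²⁻] is reached first, so PbCrO₄ precipitates first.

PbCrO₄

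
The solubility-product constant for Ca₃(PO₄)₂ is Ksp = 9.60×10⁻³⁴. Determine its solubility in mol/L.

9.77×10⁻⁸ M

Ca₃(PO₄)₂(s) ⇌ 3 Ca²⁺(aq) + 2 PO₄³⁻(aq)
Call the molar solubility s, so that [Ca²⁺] = 3s and [PO₄³⁻] = 2s.
Ksp = [Ca²⁺]^3[PO₄³⁻]^2 = (3s)^3 · (2s)^2 = 108s^5
108s^5 = 9.60×10⁻³⁴  ⇒  s^5 = 8.89×10⁻³⁶
s = (8.89×10⁻³⁶)^(1/5) = 9.77×10⁻⁸ mol L⁻¹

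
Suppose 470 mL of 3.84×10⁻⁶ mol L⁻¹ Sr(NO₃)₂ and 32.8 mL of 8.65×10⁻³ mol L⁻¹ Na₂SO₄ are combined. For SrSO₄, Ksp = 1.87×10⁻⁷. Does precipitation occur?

No

The combined volume is 502.8 mL.
[Sr²⁺] = (3.84×10⁻⁶)(470)/502.8 = 3.59×10⁻⁶ mol L⁻¹
[SO₄²⁻] = (8.65×10⁻³)(32.8)/502.8 = 5.64×10⁻⁴ mol L⁻¹
Q = [Sr²⁺][SO₄²⁻] = 2.03×10⁻⁹
Q = 2.03×10⁻⁹ < Ksp = 1.87×10⁻⁷, so the solution is unsaturated and no precipitate forms.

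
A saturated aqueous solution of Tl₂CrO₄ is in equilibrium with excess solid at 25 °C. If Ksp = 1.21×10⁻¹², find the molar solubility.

Tl₂CrO₄(s) ⇌ 2 Tl⁺(aq) + CrO₄²⁻(aq)
Call the molar solubility s, so that [Tl⁺] = 2s and [CrO₄²⁻] = s.
Ksp = [Tl⁺]^2[CrO₄²⁻] = (2s)^2 · s = 4s^3
4s^3 = 1.21×10⁻¹²  ⇒  s^3 = 3.03×10⁻¹³
s = (3.03×10⁻¹³)^(1/3) = 6.71×10⁻⁵ mol L⁻¹

6.71×10⁻⁵ M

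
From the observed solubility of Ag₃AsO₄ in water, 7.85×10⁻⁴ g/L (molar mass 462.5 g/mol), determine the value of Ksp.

Molar solubility s = (7.85×10⁻⁴ g/L) / (462.5 g/mol) = 1.6973×10⁻⁶ mol/L
Ag₃AsO₄(s) ⇌ 3 Ag⁺(aq) + AsO₄³⁻(aq)
If s mol/L of Ag₃AsO₄ dissolves, [Ag⁺] = 3s and [AsO₄³⁻] = s.
Ksp = [Ag⁺]^3[AsO₄³⁻] = (3s)^3 · s = 27s^4
Ksp = 27 × (1.6973×10⁻⁶)^4 = 2.24×10⁻²²

Ksp = 2.24×10⁻²²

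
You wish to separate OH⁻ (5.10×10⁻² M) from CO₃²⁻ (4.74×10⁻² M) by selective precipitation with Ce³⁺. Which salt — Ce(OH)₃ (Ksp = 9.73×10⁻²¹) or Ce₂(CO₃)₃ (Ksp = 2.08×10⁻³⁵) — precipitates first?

Precipitation begins when Q = Ksp.
For Ce(OH)₃: [Ce³⁺] = (Ksp/[OH⁻]^3) = 7.34×10⁻¹⁷ M
For Ce₂(CO₃)₃: [Ce³⁺] = (Ksp/[CO₃²⁻]^3)^(1/2) = 4.42×10⁻¹⁶ M
Since Ce(OH)₃ needs less Ce³⁺ to reach saturation, it precipitates first.

Ce(OH)₃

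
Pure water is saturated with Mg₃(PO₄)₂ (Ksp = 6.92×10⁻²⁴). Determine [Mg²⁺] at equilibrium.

Mg₃(PO₄)₂(s) ⇌ 3 Mg²⁺(aq) + 2 PO₄³⁻(aq)
With molar solubility s: [Mg²⁺] = 3s, [PO₄³⁻] = 2s.
Ksp = [Mg²⁺]^3[PO₄³⁻]^2 = (3s)^3 · (2s)^2 = 108s^5 = 6.92×10⁻²⁴
s = 9.15×10⁻⁶ M
[Mg²⁺] = 3s = 2.74×10⁻⁵ M

2.74×10⁻⁵ M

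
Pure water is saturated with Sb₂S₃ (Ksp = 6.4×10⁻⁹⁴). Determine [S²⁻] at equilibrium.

2.7×10⁻¹⁹ M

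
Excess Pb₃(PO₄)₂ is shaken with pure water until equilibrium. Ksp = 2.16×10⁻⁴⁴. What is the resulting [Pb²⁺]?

2.17×10⁻⁹ M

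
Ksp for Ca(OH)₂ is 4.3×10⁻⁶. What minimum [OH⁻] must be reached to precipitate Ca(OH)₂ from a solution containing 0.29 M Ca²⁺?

Each salt precipitates once Q = Ksp for that salt.
Ca(OH)₂(s) ⇌ Ca²⁺(aq) + 2 OH⁻(aq)
Ksp = [Ca²⁺][OH⁻]^2 = [OH⁻]^2(0.29)
[OH⁻]^2 = 4.3×10⁻⁶ / (0.29) = 1.5×10⁻⁵
[OH⁻] = 3.9×10⁻³ M

3.9×10⁻³ M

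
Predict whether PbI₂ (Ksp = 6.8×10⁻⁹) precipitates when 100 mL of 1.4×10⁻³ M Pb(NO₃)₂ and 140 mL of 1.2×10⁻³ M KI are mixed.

No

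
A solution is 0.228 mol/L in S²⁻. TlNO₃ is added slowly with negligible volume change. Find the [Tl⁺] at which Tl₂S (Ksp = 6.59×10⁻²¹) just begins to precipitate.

1.70×10⁻¹⁰ M

Precipitation of each salt begins when its ion product equals Ksp.
Tl₂S(s) ⇌ 2 Tl⁺(aq) + S²⁻(aq)
Ksp = [Tl⁺]^2[S²⁻] = [Tl⁺]^2(0.228)
[Tl⁺]^2 = 6.59×10⁻²¹ / (0.228) = 2.89×10⁻²⁰
[Tl⁺] = 1.70×10⁻¹⁰ mol/L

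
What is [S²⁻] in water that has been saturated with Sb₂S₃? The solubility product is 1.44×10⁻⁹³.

3.18×10⁻¹⁹ M

Sb₂S₃(s) ⇌ 2 Sb³⁺(aq) + 3 S²⁻(aq)
Let s be the molar solubility. Then [Sb³⁺] = 2s and [S²⁻] = 3s.
Ksp = [Sb³⁺]^2[S²⁻]^3 = (2s)^2 · (3s)^3 = 108s^5 = 1.44×10⁻⁹³
s = 1.06×10⁻¹⁹ mol/L
[S²⁻] = 3s = 3.18×10⁻¹⁹ mol/L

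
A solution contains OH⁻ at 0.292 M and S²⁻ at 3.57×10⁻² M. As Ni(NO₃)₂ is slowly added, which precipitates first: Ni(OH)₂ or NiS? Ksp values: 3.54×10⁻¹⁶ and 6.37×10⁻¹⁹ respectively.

The threshold for precipitation is Q = Ksp.
For Ni(OH)₂: [Ni²⁺] = (Ksp/[OH⁻]^2) = 4.15×10⁻¹⁵ M
For NiS: [Ni²⁺] = (Ksp/[S²⁻]) = 1.78×10⁻¹⁷ M
Since NiS needs less Ni²⁺ to reach saturation, it precipitates first.

NiS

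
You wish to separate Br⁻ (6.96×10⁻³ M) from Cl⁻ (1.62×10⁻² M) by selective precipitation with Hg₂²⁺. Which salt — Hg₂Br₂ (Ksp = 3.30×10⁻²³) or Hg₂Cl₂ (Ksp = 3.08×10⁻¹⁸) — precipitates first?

Hg₂Br₂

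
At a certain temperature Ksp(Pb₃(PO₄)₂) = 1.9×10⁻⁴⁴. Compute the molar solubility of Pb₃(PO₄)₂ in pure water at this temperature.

Pb₃(PO₄)₂(s) ⇌ 3 Pb²⁺(aq) + 2 PO₄³⁻(aq)
Call the molar solubility s, so that [Pb²⁺] = 3s and [PO₄³⁻] = 2s.
Ksp = [Pb²⁺]^3[PO₄³⁻]^2 = (3s)^3 · (2s)^2 = 108s^5
108s^5 = 1.9×10⁻⁴⁴  ⇒  s^5 = 1.8×10⁻⁴⁶
s = (1.8×10⁻⁴⁶)^(1/5) = 7.1×10⁻¹⁰ mol/L

7.1×10⁻¹⁰ M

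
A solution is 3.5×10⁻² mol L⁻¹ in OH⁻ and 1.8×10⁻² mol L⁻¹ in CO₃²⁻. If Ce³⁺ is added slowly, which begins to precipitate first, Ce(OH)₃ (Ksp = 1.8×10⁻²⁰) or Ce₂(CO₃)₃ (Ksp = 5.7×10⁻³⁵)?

Ce(OH)₃

The threshold for precipitation is Q = Ksp.
For Ce(OH)₃: [Ce³⁺] = (Ksp/[OH⁻]^3) = 4.2×10⁻¹⁶ mol L⁻¹
For Ce₂(CO₃)₃: [Ce³⁺] = (Ksp/[CO₃²⁻]^3)^(1/2) = 3.1×10⁻¹⁵ mol L⁻¹
The smaller threshold [Ce³⁺] is reached first, so Ce(OH)₃ precipitates first.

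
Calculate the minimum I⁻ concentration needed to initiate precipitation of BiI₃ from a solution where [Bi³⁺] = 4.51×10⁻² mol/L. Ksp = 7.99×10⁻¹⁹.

The threshold for precipitation is Q = Ksp.
BiI₃(s) ⇌ Bi³⁺(aq) + 3 I⁻(aq)
Ksp = [Bi³⁺][I⁻]^3 = [I⁻]^3(4.51×10⁻²)
[I⁻]^3 = 7.99×10⁻¹⁹ / (4.51×10⁻²) = 1.77×10⁻¹⁷
[I⁻] = 2.61×10⁻⁶ mol/L

2.61×10⁻⁶ M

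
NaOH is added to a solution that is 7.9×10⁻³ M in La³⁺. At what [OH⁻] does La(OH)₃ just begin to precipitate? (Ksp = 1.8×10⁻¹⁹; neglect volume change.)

The threshold for precipitation is Q = Ksp.
La(OH)₃(s) ⇌ La³⁺(aq) + 3 OH⁻(aq)
Ksp = [La³⁺][OH⁻]^3 = [OH⁻]^3(7.9×10⁻³)
[OH⁻]^3 = 1.8×10⁻¹⁹ / (7.9×10⁻³) = 2.3×10⁻¹⁷
[OH⁻] = 2.8×10⁻⁶ M

2.8×10⁻⁶ M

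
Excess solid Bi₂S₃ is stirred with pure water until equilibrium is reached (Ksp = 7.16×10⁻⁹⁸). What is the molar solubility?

1.46×10⁻²⁰ M

Bi₂S₃(s) ⇌ 2 Bi³⁺(aq) + 3 S²⁻(aq)
For each mole of Bi₂S₃ that dissolves per liter, [Bi³⁺] = 2s and [S²⁻] = 3s; let s denote this solubility.
Ksp = [Bi³⁺]^2[S²⁻]^3 = (2s)^2 · (3s)^3 = 108s^5
108s^5 = 7.16×10⁻⁹⁸  ⇒  s^5 = 6.63×10⁻¹⁰⁰
s = 1.46×10⁻²⁰ M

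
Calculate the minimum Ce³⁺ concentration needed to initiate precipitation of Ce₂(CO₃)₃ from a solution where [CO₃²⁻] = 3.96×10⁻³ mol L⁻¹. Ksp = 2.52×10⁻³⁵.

The threshold for precipitation is Q = Ksp.
Ce₂(CO₃)₃(s) ⇌ 2 Ce³⁺(aq) + 3 CO₃²⁻(aq)
Ksp = [Ce³⁺]^2[CO₃²⁻]^3 = [Ce³⁺]^2(3.96×10⁻³)^3
[Ce³⁺]^2 = 2.52×10⁻³⁵ / (3.96×10⁻³)^3 = 4.06×10⁻²⁸
[Ce³⁺] = 2.01×10⁻¹⁴ mol L⁻¹

2.01×10⁻¹⁴ M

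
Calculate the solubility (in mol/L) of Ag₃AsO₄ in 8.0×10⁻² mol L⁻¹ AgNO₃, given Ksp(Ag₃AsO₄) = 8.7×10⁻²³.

1.7×10⁻¹⁹ M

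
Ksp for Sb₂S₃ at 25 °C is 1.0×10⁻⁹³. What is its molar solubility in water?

Sb₂S₃(s) ⇌ 2 Sb³⁺(aq) + 3 S²⁻(aq)
With molar solubility s: [Sb³⁺] = 2s, [S²⁻] = 3s.
Ksp = [Sb³⁺]^2[S²⁻]^3 = (2s)^2 · (3s)^3 = 108s^5
108s^5 = 1.0×10⁻⁹³  ⇒  s^5 = 9.3×10⁻⁹⁶
s = 9.8×10⁻²⁰ M

9.8×10⁻²⁰ M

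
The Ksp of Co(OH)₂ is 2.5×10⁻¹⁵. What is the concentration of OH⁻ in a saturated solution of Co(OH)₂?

1.7×10⁻⁵ M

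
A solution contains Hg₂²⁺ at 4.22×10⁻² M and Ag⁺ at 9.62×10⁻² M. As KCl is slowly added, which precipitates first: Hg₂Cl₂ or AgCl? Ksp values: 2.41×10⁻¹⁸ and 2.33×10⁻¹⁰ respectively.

Precipitation of each salt begins when its ion product equals Ksp.
For Hg₂Cl₂: [Cl⁻] = (Ksp/[Hg₂²⁺])^(1/2) = 7.56×10⁻⁹ M
For AgCl: [Cl⁻] = (Ksp/[Ag⁺]) = 2.42×10⁻⁹ M
The smaller threshold [Cl⁻] is reached first, so AgCl precipitates first.

AgCl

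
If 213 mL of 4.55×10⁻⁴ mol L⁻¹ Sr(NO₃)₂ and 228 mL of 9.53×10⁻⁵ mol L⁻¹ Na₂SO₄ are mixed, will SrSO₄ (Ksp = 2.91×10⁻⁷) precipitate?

After mixing, V = 213 mL + 228 mL = 441 mL.
[Sr²⁺] = (4.55×10⁻⁴)(213)/441 = 2.20×10⁻⁴ mol L⁻¹
[SO₄²⁻] = (9.53×10⁻⁵)(228)/441 = 4.93×10⁻⁵ mol L⁻¹
Q = [Sr²⁺][SO₄²⁻] = 1.08×10⁻⁸
Since Q (1.08×10⁻⁸) is less than Ksp (2.91×10⁻⁷), no SrSO₄ precipitates.

No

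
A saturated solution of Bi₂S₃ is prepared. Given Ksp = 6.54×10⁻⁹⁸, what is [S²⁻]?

Bi₂S₃(s) ⇌ 2 Bi³⁺(aq) + 3 S²⁻(aq)
Call the molar solubility s, so that [Bi³⁺] = 2s and [S²⁻] = 3s.
Ksp = [Bi³⁺]^2[S²⁻]^3 = (2s)^2 · (3s)^3 = 108s^5 = 6.54×10⁻⁹⁸
s = 1.43×10⁻²⁰ mol/L
[S²⁻] = 3s = 4.30×10⁻²⁰ mol/L

4.30×10⁻²⁰ M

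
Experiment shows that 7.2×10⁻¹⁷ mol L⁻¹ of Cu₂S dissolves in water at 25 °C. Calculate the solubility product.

Cu₂S(s) ⇌ 2 Cu⁺(aq) + S²⁻(aq)
For each mole of Cu₂S that dissolves per liter, [Cu⁺] = 2s and [S²⁻] = s; let s denote this solubility.
Ksp = [Cu⁺]^2[S²⁻] = (2s)^2 · s = 4s^3
Ksp = 4 × (7.2×10⁻¹⁷)^3 = 1.5×10⁻⁴⁸

Ksp = 1.5×10⁻⁴⁸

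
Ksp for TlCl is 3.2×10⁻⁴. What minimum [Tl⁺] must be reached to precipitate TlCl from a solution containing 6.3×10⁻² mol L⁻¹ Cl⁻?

5.1×10⁻³ M

Precipitation begins when Q = Ksp.
TlCl(s) ⇌ Tl⁺(aq) + Cl⁻(aq)
Ksp = [Tl⁺][Cl⁻] = [Tl⁺](6.3×10⁻²)
[Tl⁺] = 3.2×10⁻⁴ / (6.3×10⁻²) = 5.1×10⁻³
[Tl⁺] = 5.1×10⁻³ mol L⁻¹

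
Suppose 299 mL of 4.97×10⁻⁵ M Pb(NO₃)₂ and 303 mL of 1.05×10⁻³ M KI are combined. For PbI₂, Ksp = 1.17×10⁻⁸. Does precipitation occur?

No

Total volume after mixing = 299 + 303 = 602 mL.
[Pb²⁺] = (4.97×10⁻⁵)(299)/602 = 2.47×10⁻⁵ M
[I⁻] = (1.05×10⁻³)(303)/602 = 5.28×10⁻⁴ M
Q = [Pb²⁺][I⁻]^2 = 6.89×10⁻¹²
Q = 6.89×10⁻¹² < Ksp = 1.17×10⁻⁸, so the solution is unsaturated and no precipitate forms.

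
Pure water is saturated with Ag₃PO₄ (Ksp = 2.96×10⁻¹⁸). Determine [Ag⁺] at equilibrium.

Ag₃PO₄(s) ⇌ 3 Ag⁺(aq) + PO₄³⁻(aq)
For each mole of Ag₃PO₄ that dissolves per liter, [Ag⁺] = 3s and [PO₄³⁻] = s; let s denote this solubility.
Ksp = [Ag⁺]^3[PO₄³⁻] = (3s)^3 · s = 27s^4 = 2.96×10⁻¹⁸
s = 1.82×10⁻⁵ M
[Ag⁺] = 3s = 5.46×10⁻⁵ M

5.46×10⁻⁵ M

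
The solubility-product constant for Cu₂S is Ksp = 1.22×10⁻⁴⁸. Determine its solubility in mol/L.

6.73×10⁻¹⁷ M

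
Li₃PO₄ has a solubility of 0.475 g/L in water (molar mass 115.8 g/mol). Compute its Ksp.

s = (0.475 g L⁻¹)/(115.8 g mol⁻¹) = 4.1019×10⁻³ M
Li₃PO₄(s) ⇌ 3 Li⁺(aq) + PO₄³⁻(aq)
With molar solubility s: [Li⁺] = 3s, [PO₄³⁻] = s.
Ksp = [Li⁺]^3[PO₄³⁻] = (3s)^3 · s = 27s^4
Ksp = 27 × (4.1019×10⁻³)^4 = 7.64×10⁻⁹

Ksp = 7.64×10⁻⁹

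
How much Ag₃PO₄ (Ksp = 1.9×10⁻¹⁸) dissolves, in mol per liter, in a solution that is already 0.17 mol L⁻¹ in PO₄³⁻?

7.5×10⁻⁷ M

Ag₃PO₄(s) ⇌ 3 Ag⁺(aq) + PO₄³⁻(aq)
PO₄³⁻ is already present at 0.17 mol L⁻¹. If s mol/L of Ag₃PO₄ dissolves, [Ag⁺] = 3s while [PO₄³⁻] ≈ 0.17 mol L⁻¹.
Ksp = [Ag⁺]^3[PO₄³⁻] = (3s)^3(0.17)
(3s)^3 = 1.9×10⁻¹⁸ / (0.17) = 1.1×10⁻¹⁷
s = 7.5×10⁻⁷ mol L⁻¹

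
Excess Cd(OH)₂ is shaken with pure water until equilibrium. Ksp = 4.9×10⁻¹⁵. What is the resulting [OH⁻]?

2.1×10⁻⁵ M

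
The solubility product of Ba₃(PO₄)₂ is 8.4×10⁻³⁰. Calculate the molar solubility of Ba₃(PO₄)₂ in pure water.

Ba₃(PO₄)₂(s) ⇌ 3 Ba²⁺(aq) + 2 PO₄³⁻(aq)
If s mol/L of Ba₃(PO₄)₂ dissolves, [Ba²⁺] = 3s and [PO₄³⁻] = 2s.
Ksp = [Ba²⁺]^3[PO₄³⁻]^2 = (3s)^3 · (2s)^2 = 108s^5
108s^5 = 8.4×10⁻³⁰  ⇒  s^5 = 7.8×10⁻³²
s = 6.0×10⁻⁷ mol/L

6.0×10⁻⁷ M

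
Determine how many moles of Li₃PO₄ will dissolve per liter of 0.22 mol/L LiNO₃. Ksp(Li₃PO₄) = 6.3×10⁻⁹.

5.9×10⁻⁷ M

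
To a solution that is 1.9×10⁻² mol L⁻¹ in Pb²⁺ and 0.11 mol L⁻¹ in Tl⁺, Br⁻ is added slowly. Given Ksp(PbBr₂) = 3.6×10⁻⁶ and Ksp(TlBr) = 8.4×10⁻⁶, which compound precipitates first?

Each salt precipitates once Q = Ksp for that salt.
For PbBr₂: [Br⁻] = (Ksp/[Pb²⁺])^(1/2) = 1.4×10⁻² mol L⁻¹
For TlBr: [Br⁻] = (Ksp/[Tl⁺]) = 7.6×10⁻⁵ mol L⁻¹
TlBr requires the lower [Br⁻], so it precipitates first.

TlBr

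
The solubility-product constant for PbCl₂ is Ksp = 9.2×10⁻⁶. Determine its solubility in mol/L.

1.3×10⁻² M

PbCl₂(s) ⇌ Pb²⁺(aq) + 2 Cl⁻(aq)
For each mole of PbCl₂ that dissolves per liter, [Pb²⁺] = s and [Cl⁻] = 2s; let s denote this solubility.
Ksp = [Pb²⁺][Cl⁻]^2 = s · (2s)^2 = 4s^3
4s^3 = 9.2×10⁻⁶  ⇒  s^3 = 2.3×10⁻⁶
Taking the 3rd root, s = 1.3×10⁻² mol L⁻¹.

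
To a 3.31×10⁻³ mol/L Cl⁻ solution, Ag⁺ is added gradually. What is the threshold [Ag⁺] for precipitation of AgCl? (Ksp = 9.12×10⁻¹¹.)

Each salt precipitates once Q = Ksp for that salt.
AgCl(s) ⇌ Ag⁺(aq) + Cl⁻(aq)
Ksp = [Ag⁺][Cl⁻] = [Ag⁺](3.31×10⁻³)
[Ag⁺] = 9.12×10⁻¹¹ / (3.31×10⁻³) = 2.76×10⁻⁸
[Ag⁺] = 2.76×10⁻⁸ mol/L

2.76×10⁻⁸ M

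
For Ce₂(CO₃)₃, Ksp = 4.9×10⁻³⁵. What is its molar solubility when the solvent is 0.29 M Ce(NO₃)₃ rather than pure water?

Ce₂(CO₃)₃(s) ⇌ 2 Ce³⁺(aq) + 3 CO₃²⁻(aq)
With Ce³⁺ already at 0.29 M and s small, take [Ce³⁺] ≈ 0.29 M and [CO₃²⁻] = 3s.
Ksp = [Ce³⁺]^2[CO₃²⁻]^3 = (0.29)^2(3s)^3
(3s)^3 = 4.9×10⁻³⁵ / (0.29)^2 = 5.8×10⁻³⁴
s = 2.8×10⁻¹² M

2.8×10⁻¹² M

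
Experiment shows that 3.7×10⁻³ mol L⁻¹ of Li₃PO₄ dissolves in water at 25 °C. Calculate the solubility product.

Li₃PO₄(s) ⇌ 3 Li⁺(aq) + PO₄³⁻(aq)
For each mole of Li₃PO₄ that dissolves per liter, [Li⁺] = 3s and [PO₄³⁻] = s; let s denote this solubility.
Ksp = [Li⁺]^3[PO₄³⁻] = (3s)^3 · s = 27s^4
Ksp = 27 × (3.7×10⁻³)^4 = 5.1×10⁻⁹

Ksp = 5.1×10⁻⁹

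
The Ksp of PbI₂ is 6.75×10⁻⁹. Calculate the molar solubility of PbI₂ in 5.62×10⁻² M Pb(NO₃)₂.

PbI₂(s) ⇌ Pb²⁺(aq) + 2 I⁻(aq)
Pb²⁺ is already present at 5.62×10⁻² M. If s mol/L of PbI₂ dissolves, [I⁻] = 2s while [Pb²⁺] ≈ 5.62×10⁻² M.
Ksp = [Pb²⁺][I⁻]^2 = (5.62×10⁻²)(2s)^2
(2s)^2 = 6.75×10⁻⁹ / (5.62×10⁻²) = 1.20×10⁻⁷
s = 1.73×10⁻⁴ M

1.73×10⁻⁴ M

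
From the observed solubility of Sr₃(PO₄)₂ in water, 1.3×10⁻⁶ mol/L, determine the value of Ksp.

Sr₃(PO₄)₂(s) ⇌ 3 Sr²⁺(aq) + 2 PO₄³⁻(aq)
For each mole of Sr₃(PO₄)₂ that dissolves per liter, [Sr²⁺] = 3s and [PO₄³⁻] = 2s; let s denote this solubility.
Ksp = [Sr²⁺]^3[PO₄³⁻]^2 = (3s)^3 · (2s)^2 = 108s^5
Ksp = 108 × (1.3×10⁻⁶)^5 = 4.0×10⁻²⁸

Ksp = 4.0×10⁻²⁸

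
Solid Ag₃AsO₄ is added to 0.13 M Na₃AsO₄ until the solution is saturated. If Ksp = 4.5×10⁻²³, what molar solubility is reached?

2.3×10⁻⁸ M

Ag₃AsO₄(s) ⇌ 3 Ag⁺(aq) + AsO₄³⁻(aq)
With AsO₄³⁻ already at 0.13 M and s small, take [AsO₄³⁻] ≈ 0.13 M and [Ag⁺] = 3s.
Ksp = [Ag⁺]^3[AsO₄³⁻] = (3s)^3(0.13)
(3s)^3 = 4.5×10⁻²³ / (0.13) = 3.5×10⁻²²
s = 2.3×10⁻⁸ M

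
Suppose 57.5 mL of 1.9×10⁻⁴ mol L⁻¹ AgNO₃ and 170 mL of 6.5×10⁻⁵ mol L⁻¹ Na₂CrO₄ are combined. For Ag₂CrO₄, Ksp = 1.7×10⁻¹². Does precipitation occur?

Total volume after mixing = 57.5 + 170 = 227.5 mL.
[Ag⁺] = (1.9×10⁻⁴)(57.5)/227.5 = 4.8×10⁻⁵ mol L⁻¹
[CrO₄²⁻] = (6.5×10⁻⁵)(170)/227.5 = 4.9×10⁻⁵ mol L⁻¹
Q = [Ag⁺]^2[CrO₄²⁻] = 1.1×10⁻¹³
Q = 1.1×10⁻¹³ < Ksp = 1.7×10⁻¹², so the solution is unsaturated and no precipitate forms.

No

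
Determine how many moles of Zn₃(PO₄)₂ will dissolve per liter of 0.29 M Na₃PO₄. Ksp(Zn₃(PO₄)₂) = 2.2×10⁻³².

Zn₃(PO₄)₂(s) ⇌ 3 Zn²⁺(aq) + 2 PO₄³⁻(aq)
With PO₄³⁻ already at 0.29 M and s small, take [PO₄³⁻] ≈ 0.29 M and [Zn²⁺] = 3s.
Ksp = [Zn²⁺]^3[PO₄³⁻]^2 = (3s)^3(0.29)^2
(3s)^3 = 2.2×10⁻³² / (0.29)^2 = 2.6×10⁻³¹
s = 2.1×10⁻¹¹ M

2.1×10⁻¹¹ M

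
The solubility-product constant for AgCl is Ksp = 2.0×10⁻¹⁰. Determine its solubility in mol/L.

AgCl(s) ⇌ Ag⁺(aq) + Cl⁻(aq)
Let s be the molar solubility. Then [Ag⁺] = s and [Cl⁻] = s.
Ksp = [Ag⁺][Cl⁻] = s · s = s^2
s^2 = 2.0×10⁻¹⁰
s = (2.0×10⁻¹⁰)^(1/2) = 1.4×10⁻⁵ mol/L

1.4×10⁻⁵ M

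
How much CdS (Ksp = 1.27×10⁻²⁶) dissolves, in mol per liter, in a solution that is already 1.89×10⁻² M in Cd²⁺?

6.72×10⁻²⁵ M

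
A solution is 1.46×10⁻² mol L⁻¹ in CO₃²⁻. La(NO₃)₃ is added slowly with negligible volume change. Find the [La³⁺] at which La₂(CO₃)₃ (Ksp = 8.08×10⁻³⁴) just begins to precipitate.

The threshold for precipitation is Q = Ksp.
La₂(CO₃)₃(s) ⇌ 2 La³⁺(aq) + 3 CO₃²⁻(aq)
Ksp = [La³⁺]^2[CO₃²⁻]^3 = [La³⁺]^2(1.46×10⁻²)^3
[La³⁺]^2 = 8.08×10⁻³⁴ / (1.46×10⁻²)^3 = 2.60×10⁻²⁸
[La³⁺] = 1.61×10⁻¹⁴ mol L⁻¹

1.61×10⁻¹⁴ M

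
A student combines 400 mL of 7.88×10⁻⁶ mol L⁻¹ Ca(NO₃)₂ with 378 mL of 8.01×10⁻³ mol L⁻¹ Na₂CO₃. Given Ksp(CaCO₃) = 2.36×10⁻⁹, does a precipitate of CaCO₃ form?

Yes

After mixing, V = 400 mL + 378 mL = 778 mL.
[Ca²⁺] = (7.88×10⁻⁶)(400)/778 = 4.05×10⁻⁶ mol L⁻¹
[CO₃²⁻] = (8.01×10⁻³)(378)/778 = 3.89×10⁻³ mol L⁻¹
Q = [Ca²⁺][CO₃²⁻] = 1.58×10⁻⁸
Because Q > Ksp (1.58×10⁻⁸ vs 2.36×10⁻⁹), a precipitate of CaCO₃ forms.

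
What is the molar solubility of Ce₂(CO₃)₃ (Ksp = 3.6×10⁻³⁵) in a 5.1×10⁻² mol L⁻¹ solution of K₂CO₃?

2.6×10⁻¹⁶ M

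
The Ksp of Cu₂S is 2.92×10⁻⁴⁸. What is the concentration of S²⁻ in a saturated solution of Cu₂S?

9.00×10⁻¹⁷ M

Cu₂S(s) ⇌ 2 Cu⁺(aq) + S²⁻(aq)
If s mol/L of Cu₂S dissolves, [Cu⁺] = 2s and [S²⁻] = s.
Ksp = [Cu⁺]^2[S²⁻] = (2s)^2 · s = 4s^3 = 2.92×10⁻⁴⁸
s = 9.00×10⁻¹⁷ mol L⁻¹
[S²⁻] = s = 9.00×10⁻¹⁷ mol L⁻¹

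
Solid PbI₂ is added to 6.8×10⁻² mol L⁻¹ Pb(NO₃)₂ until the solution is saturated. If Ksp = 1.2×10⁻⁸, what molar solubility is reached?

PbI₂(s) ⇌ Pb²⁺(aq) + 2 I⁻(aq)
The solution already contains Pb²⁺ at 6.8×10⁻² mol L⁻¹. Let s be the molar solubility of PbI₂.
[Pb²⁺] ≈ 6.8×10⁻² mol L⁻¹ (common ion dominates); [I⁻] = 2s.
Ksp = [Pb²⁺][I⁻]^2 = (6.8×10⁻²)(2s)^2
(2s)^2 = 1.2×10⁻⁸ / (6.8×10⁻²) = 1.8×10⁻⁷
s = 2.1×10⁻⁴ mol L⁻¹

2.1×10⁻⁴ M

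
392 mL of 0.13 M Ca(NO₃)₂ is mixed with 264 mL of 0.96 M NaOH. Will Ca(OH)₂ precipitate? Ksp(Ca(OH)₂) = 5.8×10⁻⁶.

The combined volume is 656 mL.
[Ca²⁺] = (0.13)(392)/656 = 7.8×10⁻² M
[OH⁻] = (0.96)(264)/656 = 0.39 M
Q = [Ca²⁺][OH⁻]^2 = 1.2×10⁻²
Because Q > Ksp (1.2×10⁻² vs 5.8×10⁻⁶), a precipitate of Ca(OH)₂ forms.

Yes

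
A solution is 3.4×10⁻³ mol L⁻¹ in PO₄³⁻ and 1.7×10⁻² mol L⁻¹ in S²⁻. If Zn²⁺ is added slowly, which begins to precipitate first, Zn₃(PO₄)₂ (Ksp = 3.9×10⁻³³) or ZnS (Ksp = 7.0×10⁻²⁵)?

The threshold for precipitation is Q = Ksp.
For Zn₃(PO₄)₂: [Zn²⁺] = (Ksp/[PO₄³⁻]^2)^(1/3) = 7.0×10⁻¹⁰ mol L⁻¹
For ZnS: [Zn²⁺] = (Ksp/[S²⁻]) = 4.1×10⁻²³ mol L⁻¹
The smaller threshold [Zn²⁺] is reached first, so ZnS precipitates first.

ZnS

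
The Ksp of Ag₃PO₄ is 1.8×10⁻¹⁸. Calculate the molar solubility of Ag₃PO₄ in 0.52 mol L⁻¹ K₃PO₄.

Ag₃PO₄(s) ⇌ 3 Ag⁺(aq) + PO₄³⁻(aq)
With PO₄³⁻ already at 0.52 mol L⁻¹ and s small, take [PO₄³⁻] ≈ 0.52 mol L⁻¹ and [Ag⁺] = 3s.
Ksp = [Ag⁺]^3[PO₄³⁻] = (3s)^3(0.52)
(3s)^3 = 1.8×10⁻¹⁸ / (0.52) = 3.5×10⁻¹⁸
s = 5.0×10⁻⁷ mol L⁻¹

5.0×10⁻⁷ M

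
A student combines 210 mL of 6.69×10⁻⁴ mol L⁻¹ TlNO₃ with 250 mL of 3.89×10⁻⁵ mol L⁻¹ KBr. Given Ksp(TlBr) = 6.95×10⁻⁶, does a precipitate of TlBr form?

After mixing, V = 210 mL + 250 mL = 460 mL.
[Tl⁺] = (6.69×10⁻⁴)(210)/460 = 3.05×10⁻⁴ mol L⁻¹
[Br⁻] = (3.89×10⁻⁵)(250)/460 = 2.11×10⁻⁵ mol L⁻¹
Q = [Tl⁺][Br⁻] = 6.46×10⁻⁹
Q = 6.46×10⁻⁹ < Ksp = 6.95×10⁻⁶, so the solution is unsaturated and no precipitate forms.

No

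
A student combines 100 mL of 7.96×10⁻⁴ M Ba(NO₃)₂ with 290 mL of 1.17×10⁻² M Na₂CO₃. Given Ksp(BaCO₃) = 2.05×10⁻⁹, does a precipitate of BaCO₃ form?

The combined volume is 390 mL.
[Ba²⁺] = (7.96×10⁻⁴)(100)/390 = 2.04×10⁻⁴ M
[CO₃²⁻] = (1.17×10⁻²)(290)/390 = 8.70×10⁻³ M
Q = [Ba²⁺][CO₃²⁻] = 1.78×10⁻⁶
Because Q > Ksp (1.78×10⁻⁶ vs 2.05×10⁻⁹), a precipitate of BaCO₃ forms.

Yes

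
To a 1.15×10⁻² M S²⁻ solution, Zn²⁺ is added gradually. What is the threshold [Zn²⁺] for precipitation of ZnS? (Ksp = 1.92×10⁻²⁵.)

1.67×10⁻²³ M

A salt starts to precipitate once the ion product Q reaches its Ksp.
ZnS(s) ⇌ Zn²⁺(aq) + S²⁻(aq)
Ksp = [Zn²⁺][S²⁻] = [Zn²⁺](1.15×10⁻²)
[Zn²⁺] = 1.92×10⁻²⁵ / (1.15×10⁻²) = 1.67×10⁻²³
[Zn²⁺] = 1.67×10⁻²³ M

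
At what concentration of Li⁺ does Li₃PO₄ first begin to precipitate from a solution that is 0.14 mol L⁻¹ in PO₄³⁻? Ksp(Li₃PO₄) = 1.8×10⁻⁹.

Precipitation of each salt begins when its ion product equals Ksp.
Li₃PO₄(s) ⇌ 3 Li⁺(aq) + PO₄³⁻(aq)
Ksp = [Li⁺]^3[PO₄³⁻] = [Li⁺]^3(0.14)
[Li⁺]^3 = 1.8×10⁻⁹ / (0.14) = 1.3×10⁻⁸
[Li⁺] = 2.3×10⁻³ mol L⁻¹

2.3×10⁻³ M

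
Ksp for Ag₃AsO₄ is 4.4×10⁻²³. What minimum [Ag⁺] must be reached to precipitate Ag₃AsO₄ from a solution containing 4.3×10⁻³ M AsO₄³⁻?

2.2×10⁻⁷ M

A salt starts to precipitate once the ion product Q reaches its Ksp.
Ag₃AsO₄(s) ⇌ 3 Ag⁺(aq) + AsO₄³⁻(aq)
Ksp = [Ag⁺]^3[AsO₄³⁻] = [Ag⁺]^3(4.3×10⁻³)
[Ag⁺]^3 = 4.4×10⁻²³ / (4.3×10⁻³) = 1.0×10⁻²⁰
[Ag⁺] = 2.2×10⁻⁷ M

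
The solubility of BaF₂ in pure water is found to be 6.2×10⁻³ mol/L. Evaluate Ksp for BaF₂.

Ksp = 9.5×10⁻⁷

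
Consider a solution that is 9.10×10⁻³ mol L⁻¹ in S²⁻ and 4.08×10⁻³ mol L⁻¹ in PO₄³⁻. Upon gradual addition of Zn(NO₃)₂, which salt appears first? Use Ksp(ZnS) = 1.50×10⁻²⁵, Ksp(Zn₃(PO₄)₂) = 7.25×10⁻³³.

Each salt precipitates once Q = Ksp for that salt.
For ZnS: [Zn²⁺] = (Ksp/[S²⁻]) = 1.65×10⁻²³ mol L⁻¹
For Zn₃(PO₄)₂: [Zn²⁺] = (Ksp/[PO₄³⁻]^2)^(1/3) = 7.58×10⁻¹⁰ mol L⁻¹
ZnS requires the lower [Zn²⁺], so it precipitates first.

ZnS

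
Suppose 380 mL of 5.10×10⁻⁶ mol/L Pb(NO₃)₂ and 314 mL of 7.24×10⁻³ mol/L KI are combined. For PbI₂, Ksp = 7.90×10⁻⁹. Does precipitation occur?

After mixing, V = 380 mL + 314 mL = 694 mL.
[Pb²⁺] = (5.10×10⁻⁶)(380)/694 = 2.79×10⁻⁶ mol/L
[I⁻] = (7.24×10⁻³)(314)/694 = 3.28×10⁻³ mol/L
Q = [Pb²⁺][I⁻]^2 = 3.00×10⁻¹¹
Q < Ksp (3.00×10⁻¹¹ vs 7.90×10⁻⁹); the solution remains unsaturated and no precipitate forms.

No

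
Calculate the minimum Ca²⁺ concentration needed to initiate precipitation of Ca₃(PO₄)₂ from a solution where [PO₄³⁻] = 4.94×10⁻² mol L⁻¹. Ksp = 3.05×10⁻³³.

1.08×10⁻¹⁰ M

Precipitation of each salt begins when its ion product equals Ksp.
Ca₃(PO₄)₂(s) ⇌ 3 Ca²⁺(aq) + 2 PO₄³⁻(aq)
Ksp = [Ca²⁺]^3[PO₄³⁻]^2 = [Ca²⁺]^3(4.94×10⁻²)^2
[Ca²⁺]^3 = 3.05×10⁻³³ / (4.94×10⁻²)^2 = 1.25×10⁻³⁰
[Ca²⁺] = 1.08×10⁻¹⁰ mol L⁻¹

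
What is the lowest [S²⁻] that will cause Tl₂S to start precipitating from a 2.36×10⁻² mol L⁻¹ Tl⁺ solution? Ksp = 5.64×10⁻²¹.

A salt starts to precipitate once the ion product Q reaches its Ksp.
Tl₂S(s) ⇌ 2 Tl⁺(aq) + S²⁻(aq)
Ksp = [Tl⁺]^2[S²⁻] = [S²⁻](2.36×10⁻²)^2
[S²⁻] = 5.64×10⁻²¹ / (2.36×10⁻²)^2 = 1.01×10⁻¹⁷
[S²⁻] = 1.01×10⁻¹⁷ mol L⁻¹

1.01×10⁻¹⁷ M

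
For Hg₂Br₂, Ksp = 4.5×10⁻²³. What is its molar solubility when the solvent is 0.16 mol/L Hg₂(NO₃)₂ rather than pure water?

Hg₂Br₂(s) ⇌ Hg₂²⁺(aq) + 2 Br⁻(aq)
With Hg₂²⁺ already at 0.16 mol/L and s small, take [Hg₂²⁺] ≈ 0.16 mol/L and [Br⁻] = 2s.
Ksp = [Hg₂²⁺][Br⁻]^2 = (0.16)(2s)^2
(2s)^2 = 4.5×10⁻²³ / (0.16) = 2.8×10⁻²²
s = 8.4×10⁻¹² mol/L

8.4×10⁻¹² M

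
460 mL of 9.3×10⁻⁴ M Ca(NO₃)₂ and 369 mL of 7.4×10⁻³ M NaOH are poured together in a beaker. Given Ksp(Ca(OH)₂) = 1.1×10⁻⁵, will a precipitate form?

The combined volume is 829 mL.
[Ca²⁺] = (9.3×10⁻⁴)(460)/829 = 5.2×10⁻⁴ M
[OH⁻] = (7.4×10⁻³)(369)/829 = 3.3×10⁻³ M
Q = [Ca²⁺][OH⁻]^2 = 5.6×10⁻⁹
Q < Ksp (5.6×10⁻⁹ vs 1.1×10⁻⁵); the solution remains unsaturated and no precipitate forms.

No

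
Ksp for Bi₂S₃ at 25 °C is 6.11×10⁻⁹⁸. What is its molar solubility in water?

1.41×10⁻²⁰ M

Bi₂S₃(s) ⇌ 2 Bi³⁺(aq) + 3 S²⁻(aq)
Let s be the molar solubility. Then [Bi³⁺] = 2s and [S²⁻] = 3s.
Ksp = [Bi³⁺]^2[S²⁻]^3 = (2s)^2 · (3s)^3 = 108s^5
108s^5 = 6.11×10⁻⁹⁸  ⇒  s^5 = 5.66×10⁻¹⁰⁰
s = (5.66×10⁻¹⁰⁰)^(1/5) = 1.41×10⁻²⁰ mol L⁻¹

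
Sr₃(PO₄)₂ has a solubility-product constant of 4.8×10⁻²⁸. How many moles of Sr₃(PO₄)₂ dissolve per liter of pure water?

Sr₃(PO₄)₂(s) ⇌ 3 Sr²⁺(aq) + 2 PO₄³⁻(aq)
For each mole of Sr₃(PO₄)₂ that dissolves per liter, [Sr²⁺] = 3s and [PO₄³⁻] = 2s; let s denote this solubility.
Ksp = [Sr²⁺]^3[PO₄³⁻]^2 = (3s)^3 · (2s)^2 = 108s^5
108s^5 = 4.8×10⁻²⁸  ⇒  s^5 = 4.4×10⁻³⁰
s = 1.3×10⁻⁶ M

1.3×10⁻⁶ M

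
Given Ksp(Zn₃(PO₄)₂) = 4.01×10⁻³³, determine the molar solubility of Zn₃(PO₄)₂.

1.30×10⁻⁷ M

Zn₃(PO₄)₂(s) ⇌ 3 Zn²⁺(aq) + 2 PO₄³⁻(aq)
For each mole of Zn₃(PO₄)₂ that dissolves per liter, [Zn²⁺] = 3s and [PO₄³⁻] = 2s; let s denote this solubility.
Ksp = [Zn²⁺]^3[PO₄³⁻]^2 = (3s)^3 · (2s)^2 = 108s^5
108s^5 = 4.01×10⁻³³  ⇒  s^5 = 3.71×10⁻³⁵
s = (3.71×10⁻³⁵)^(1/5) = 1.30×10⁻⁷ mol L⁻¹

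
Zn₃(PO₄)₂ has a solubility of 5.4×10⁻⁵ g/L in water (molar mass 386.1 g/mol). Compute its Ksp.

Molar solubility s = (5.4×10⁻⁵ g/L) / (386.1 g/mol) = 1.399×10⁻⁷ mol/L
Zn₃(PO₄)₂(s) ⇌ 3 Zn²⁺(aq) + 2 PO₄³⁻(aq)
Call the molar solubility s, so that [Zn²⁺] = 3s and [PO₄³⁻] = 2s.
Ksp = [Zn²⁺]^3[PO₄³⁻]^2 = (3s)^3 · (2s)^2 = 108s^5
Ksp = 108 × (1.399×10⁻⁷)^5 = 5.8×10⁻³³

Ksp = 5.8×10⁻³³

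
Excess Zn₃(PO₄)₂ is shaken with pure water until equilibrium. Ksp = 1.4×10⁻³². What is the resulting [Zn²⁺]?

5.0×10⁻⁷ M

Zn₃(PO₄)₂(s) ⇌ 3 Zn²⁺(aq) + 2 PO₄³⁻(aq)
With molar solubility s: [Zn²⁺] = 3s, [PO₄³⁻] = 2s.
Ksp = [Zn²⁺]^3[PO₄³⁻]^2 = (3s)^3 · (2s)^2 = 108s^5 = 1.4×10⁻³²
s = 1.7×10⁻⁷ mol/L
[Zn²⁺] = 3s = 5.0×10⁻⁷ mol/L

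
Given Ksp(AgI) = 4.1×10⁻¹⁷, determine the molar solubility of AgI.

6.4×10⁻⁹ M

AgI(s) ⇌ Ag⁺(aq) + I⁻(aq)
If s mol/L of AgI dissolves, [Ag⁺] = s and [I⁻] = s.
Ksp = [Ag⁺][I⁻] = s · s = s^2
s^2 = 4.1×10⁻¹⁷
Taking the 2nd root, s = 6.4×10⁻⁹ M.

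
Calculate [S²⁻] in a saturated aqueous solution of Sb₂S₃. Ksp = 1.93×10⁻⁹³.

3.37×10⁻¹⁹ M

Sb₂S₃(s) ⇌ 2 Sb³⁺(aq) + 3 S²⁻(aq)
If s mol/L of Sb₂S₃ dissolves, [Sb³⁺] = 2s and [S²⁻] = 3s.
Ksp = [Sb³⁺]^2[S²⁻]^3 = (2s)^2 · (3s)^3 = 108s^5 = 1.93×10⁻⁹³
s = 1.12×10⁻¹⁹ mol/L
[S²⁻] = 3s = 3.37×10⁻¹⁹ mol/L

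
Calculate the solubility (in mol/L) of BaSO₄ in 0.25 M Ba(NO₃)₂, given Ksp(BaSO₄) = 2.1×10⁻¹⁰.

8.4×10⁻¹⁰ M

BaSO₄(s) ⇌ Ba²⁺(aq) + SO₄²⁻(aq)
Ba²⁺ is already present at 0.25 M. If s mol/L of BaSO₄ dissolves, [SO₄²⁻] = s while [Ba²⁺] ≈ 0.25 M.
Ksp = [Ba²⁺][SO₄²⁻] = (0.25)s
s = 2.1×10⁻¹⁰ / (0.25) = 8.4×10⁻¹⁰
s = 8.4×10⁻¹⁰ M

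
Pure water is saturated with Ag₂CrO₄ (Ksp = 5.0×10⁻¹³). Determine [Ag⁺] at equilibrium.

1.0×10⁻⁴ M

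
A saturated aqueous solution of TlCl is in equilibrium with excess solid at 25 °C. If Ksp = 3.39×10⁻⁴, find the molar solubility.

1.84×10⁻² M

TlCl(s) ⇌ Tl⁺(aq) + Cl⁻(aq)
If s mol/L of TlCl dissolves, [Tl⁺] = s and [Cl⁻] = s.
Ksp = [Tl⁺][Cl⁻] = s · s = s^2
s^2 = 3.39×10⁻⁴
Taking the 2nd root, s = 1.84×10⁻² M.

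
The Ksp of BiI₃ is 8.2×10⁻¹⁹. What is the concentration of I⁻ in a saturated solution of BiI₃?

BiI₃(s) ⇌ Bi³⁺(aq) + 3 I⁻(aq)
With molar solubility s: [Bi³⁺] = s, [I⁻] = 3s.
Ksp = [Bi³⁺][I⁻]^3 = s · (3s)^3 = 27s^4 = 8.2×10⁻¹⁹
s = 1.3×10⁻⁵ mol L⁻¹
[I⁻] = 3s = 4.0×10⁻⁵ mol L⁻¹

4.0×10⁻⁵ M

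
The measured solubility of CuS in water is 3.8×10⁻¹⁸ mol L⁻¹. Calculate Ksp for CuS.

Ksp = 1.4×10⁻³⁵

CuS(s) ⇌ Cu²⁺(aq) + S²⁻(aq)
For each mole of CuS that dissolves per liter, [Cu²⁺] = s and [S²⁻] = s; let s denote this solubility.
Ksp = [Cu²⁺][S²⁻] = s · s = s^2
Ksp = (3.8×10⁻¹⁸)^2 = 1.4×10⁻³⁵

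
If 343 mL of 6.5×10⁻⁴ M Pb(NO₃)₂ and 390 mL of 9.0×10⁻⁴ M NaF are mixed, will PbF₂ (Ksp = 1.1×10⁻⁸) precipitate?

No

After mixing, V = 343 mL + 390 mL = 733 mL.
[Pb²⁺] = (6.5×10⁻⁴)(343)/733 = 3.0×10⁻⁴ M
[F⁻] = (9.0×10⁻⁴)(390)/733 = 4.8×10⁻⁴ M
Q = [Pb²⁺][F⁻]^2 = 7.0×10⁻¹¹
Q = 7.0×10⁻¹¹ < Ksp = 1.1×10⁻⁸, so the solution is unsaturated and no precipitate forms.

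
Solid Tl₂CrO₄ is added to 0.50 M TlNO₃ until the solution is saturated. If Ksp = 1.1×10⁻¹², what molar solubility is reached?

4.4×10⁻¹² M

Tl₂CrO₄(s) ⇌ 2 Tl⁺(aq) + CrO₄²⁻(aq)
Tl⁺ is already present at 0.50 M. If s mol/L of Tl₂CrO₄ dissolves, [CrO₄²⁻] = s while [Tl⁺] ≈ 0.50 M.
Ksp = [Tl⁺]^2[CrO₄²⁻] = (0.50)^2s
s = 1.1×10⁻¹² / (0.50)^2 = 4.4×10⁻¹²
s = 4.4×10⁻¹² M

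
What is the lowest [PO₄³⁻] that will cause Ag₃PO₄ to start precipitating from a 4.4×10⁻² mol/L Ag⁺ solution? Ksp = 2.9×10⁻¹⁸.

Each salt precipitates once Q = Ksp for that salt.
Ag₃PO₄(s) ⇌ 3 Ag⁺(aq) + PO₄³⁻(aq)
Ksp = [Ag⁺]^3[PO₄³⁻] = [PO₄³⁻](4.4×10⁻²)^3
[PO₄³⁻] = 2.9×10⁻¹⁸ / (4.4×10⁻²)^3 = 3.4×10⁻¹⁴
[PO₄³⁻] = 3.4×10⁻¹⁴ mol/L

3.4×10⁻¹⁴ M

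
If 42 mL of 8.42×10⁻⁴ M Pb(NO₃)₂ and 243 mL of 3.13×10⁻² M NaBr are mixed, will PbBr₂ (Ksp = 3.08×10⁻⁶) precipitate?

No

Total volume after mixing = 42 + 243 = 285 mL.
[Pb²⁺] = (8.42×10⁻⁴)(42)/285 = 1.24×10⁻⁴ M
[Br⁻] = (3.13×10⁻²)(243)/285 = 2.67×10⁻² M
Q = [Pb²⁺][Br⁻]^2 = 8.84×10⁻⁸
Q < Ksp (8.84×10⁻⁸ vs 3.08×10⁻⁶); the solution remains unsaturated and no precipitate forms.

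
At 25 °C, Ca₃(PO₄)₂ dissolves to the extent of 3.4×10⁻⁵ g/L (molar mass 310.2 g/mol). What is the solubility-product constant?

Molar solubility s = (3.4×10⁻⁵ g/L) / (310.2 g/mol) = 1.096×10⁻⁷ mol/L
Ca₃(PO₄)₂(s) ⇌ 3 Ca²⁺(aq) + 2 PO₄³⁻(aq)
Let s be the molar solubility. Then [Ca²⁺] = 3s and [PO₄³⁻] = 2s.
Ksp = [Ca²⁺]^3[PO₄³⁻]^2 = (3s)^3 · (2s)^2 = 108s^5
Ksp = 108 × (1.096×10⁻⁷)^5 = 1.7×10⁻³³

Ksp = 1.7×10⁻³³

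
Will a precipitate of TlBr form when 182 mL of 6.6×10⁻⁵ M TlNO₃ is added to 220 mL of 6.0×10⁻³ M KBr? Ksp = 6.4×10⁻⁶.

No

Total volume after mixing = 182 + 220 = 402 mL.
[Tl⁺] = (6.6×10⁻⁵)(182)/402 = 3.0×10⁻⁵ M
[Br⁻] = (6.0×10⁻³)(220)/402 = 3.3×10⁻³ M
Q = [Tl⁺][Br⁻] = 9.8×10⁻⁸
Since Q (9.8×10⁻⁸) is less than Ksp (6.4×10⁻⁶), no TlBr precipitates.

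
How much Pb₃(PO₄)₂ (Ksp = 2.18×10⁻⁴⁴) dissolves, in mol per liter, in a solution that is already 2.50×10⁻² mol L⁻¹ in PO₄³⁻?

1.09×10⁻¹⁴ M

Pb₃(PO₄)₂(s) ⇌ 3 Pb²⁺(aq) + 2 PO₄³⁻(aq)
Let s be the solubility of Pb₃(PO₄)₂ here. The common ion gives [PO₄³⁻] ≈ 2.50×10⁻² mol L⁻¹, and [Pb²⁺] = 3s.
Ksp = [Pb²⁺]^3[PO₄³⁻]^2 = (3s)^3(2.50×10⁻²)^2
(3s)^3 = 2.18×10⁻⁴⁴ / (2.50×10⁻²)^2 = 3.49×10⁻⁴¹
s = 1.09×10⁻¹⁴ mol L⁻¹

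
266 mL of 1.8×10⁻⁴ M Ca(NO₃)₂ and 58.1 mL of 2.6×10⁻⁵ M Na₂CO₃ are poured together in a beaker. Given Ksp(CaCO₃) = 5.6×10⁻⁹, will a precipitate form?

No

Total volume after mixing = 266 + 58.1 = 324.1 mL.
[Ca²⁺] = (1.8×10⁻⁴)(266)/324.1 = 1.5×10⁻⁴ M
[CO₃²⁻] = (2.6×10⁻⁵)(58.1)/324.1 = 4.7×10⁻⁶ M
Q = [Ca²⁺][CO₃²⁻] = 6.9×10⁻¹⁰
Since Q (6.9×10⁻¹⁰) is less than Ksp (5.6×10⁻⁹), no CaCO₃ precipitates.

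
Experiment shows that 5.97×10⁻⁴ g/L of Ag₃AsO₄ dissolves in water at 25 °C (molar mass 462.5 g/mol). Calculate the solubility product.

Ksp = 7.50×10⁻²³

Convert to molarity: s = 5.97×10⁻⁴ / 462.5 = 1.2908×10⁻⁶ mol/L
Ag₃AsO₄(s) ⇌ 3 Ag⁺(aq) + AsO₄³⁻(aq)
If s mol/L of Ag₃AsO₄ dissolves, [Ag⁺] = 3s and [AsO₄³⁻] = s.
Ksp = [Ag⁺]^3[AsO₄³⁻] = (3s)^3 · s = 27s^4
Ksp = 27 × (1.2908×10⁻⁶)^4 = 7.50×10⁻²³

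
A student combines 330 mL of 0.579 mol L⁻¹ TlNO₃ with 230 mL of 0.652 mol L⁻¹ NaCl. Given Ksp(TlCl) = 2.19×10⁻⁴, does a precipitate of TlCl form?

After mixing, V = 330 mL + 230 mL = 560 mL.
[Tl⁺] = (0.579)(330)/560 = 0.341 mol L⁻¹
[Cl⁻] = (0.652)(230)/560 = 0.268 mol L⁻¹
Q = [Tl⁺][Cl⁻] = 9.14×10⁻²
Since Q (9.14×10⁻²) exceeds Ksp (2.19×10⁻⁴), TlCl will precipitate.

Yes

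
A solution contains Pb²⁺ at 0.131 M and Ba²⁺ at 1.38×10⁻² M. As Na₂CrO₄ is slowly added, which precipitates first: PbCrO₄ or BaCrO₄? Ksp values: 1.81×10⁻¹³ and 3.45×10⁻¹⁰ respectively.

PbCrO₄

Precipitation begins when Q = Ksp.
For PbCrO₄: [CrO₄²⁻] = (Ksp/[Pb²⁺]) = 1.38×10⁻¹² M
For BaCrO₄: [CrO₄²⁻] = (Ksp/[Ba²⁺]) = 2.50×10⁻⁸ M
Since PbCrO₄ needs less CrO₄²⁻ to reach saturation, it precipitates first.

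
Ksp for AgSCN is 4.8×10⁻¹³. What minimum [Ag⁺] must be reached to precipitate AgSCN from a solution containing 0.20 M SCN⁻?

Precipitation begins when Q = Ksp.
AgSCN(s) ⇌ Ag⁺(aq) + SCN⁻(aq)
Ksp = [Ag⁺][SCN⁻] = [Ag⁺](0.20)
[Ag⁺] = 4.8×10⁻¹³ / (0.20) = 2.4×10⁻¹²
[Ag⁺] = 2.4×10⁻¹² M

2.4×10⁻¹² M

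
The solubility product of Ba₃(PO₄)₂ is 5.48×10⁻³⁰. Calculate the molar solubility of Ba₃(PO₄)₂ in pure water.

5.51×10⁻⁷ M

Ba₃(PO₄)₂(s) ⇌ 3 Ba²⁺(aq) + 2 PO₄³⁻(aq)
Call the molar solubility s, so that [Ba²⁺] = 3s and [PO₄³⁻] = 2s.
Ksp = [Ba²⁺]^3[PO₄³⁻]^2 = (3s)^3 · (2s)^2 = 108s^5
108s^5 = 5.48×10⁻³⁰  ⇒  s^5 = 5.07×10⁻³²
Taking the 5th root, s = 5.51×10⁻⁷ mol/L.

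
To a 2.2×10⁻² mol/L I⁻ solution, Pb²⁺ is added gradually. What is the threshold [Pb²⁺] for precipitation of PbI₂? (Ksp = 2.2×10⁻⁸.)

Precipitation of each salt begins when its ion product equals Ksp.
PbI₂(s) ⇌ Pb²⁺(aq) + 2 I⁻(aq)
Ksp = [Pb²⁺][I⁻]^2 = [Pb²⁺](2.2×10⁻²)^2
[Pb²⁺] = 2.2×10⁻⁸ / (2.2×10⁻²)^2 = 4.5×10⁻⁵
[Pb²⁺] = 4.5×10⁻⁵ mol/L

4.5×10⁻⁵ M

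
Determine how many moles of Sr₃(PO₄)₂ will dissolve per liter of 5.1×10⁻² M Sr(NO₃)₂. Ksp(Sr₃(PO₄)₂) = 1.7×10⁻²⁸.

Sr₃(PO₄)₂(s) ⇌ 3 Sr²⁺(aq) + 2 PO₄³⁻(aq)
The solution already contains Sr²⁺ at 5.1×10⁻² M. Let s be the molar solubility of Sr₃(PO₄)₂.
[Sr²⁺] ≈ 5.1×10⁻² M (common ion dominates); [PO₄³⁻] = 2s.
Ksp = [Sr²⁺]^3[PO₄³⁻]^2 = (5.1×10⁻²)^3(2s)^2
(2s)^2 = 1.7×10⁻²⁸ / (5.1×10⁻²)^3 = 1.3×10⁻²⁴
s = 5.7×10⁻¹³ M

5.7×10⁻¹³ M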